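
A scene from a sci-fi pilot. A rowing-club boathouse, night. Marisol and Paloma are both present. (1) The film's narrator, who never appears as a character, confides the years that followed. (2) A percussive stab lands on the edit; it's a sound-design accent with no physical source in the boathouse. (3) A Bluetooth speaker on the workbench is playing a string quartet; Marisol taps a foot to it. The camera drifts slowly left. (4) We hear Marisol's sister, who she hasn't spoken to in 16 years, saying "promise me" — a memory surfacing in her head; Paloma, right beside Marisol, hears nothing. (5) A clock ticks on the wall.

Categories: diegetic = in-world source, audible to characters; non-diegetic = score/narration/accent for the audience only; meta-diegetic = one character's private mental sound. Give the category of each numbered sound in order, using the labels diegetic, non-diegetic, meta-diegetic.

non-diegetic, non-diegetic, diegetic, meta-diegetic, diegetic

(1) is non-diegetic: external voice-over — not a character, not heard by anyone in the scene.
(2) it's a sound-design accent with no in-world source; no one in the scene can hear it → non-diegetic.
(3) is diegetic: source music from a Bluetooth speaker, which exists in the story world.
Sound (4): it's Marisol's recollection rendered as sound; the other character can't hear it, so meta-diegetic.
(5) the sound comes from a clock physically present in the location → diegetic.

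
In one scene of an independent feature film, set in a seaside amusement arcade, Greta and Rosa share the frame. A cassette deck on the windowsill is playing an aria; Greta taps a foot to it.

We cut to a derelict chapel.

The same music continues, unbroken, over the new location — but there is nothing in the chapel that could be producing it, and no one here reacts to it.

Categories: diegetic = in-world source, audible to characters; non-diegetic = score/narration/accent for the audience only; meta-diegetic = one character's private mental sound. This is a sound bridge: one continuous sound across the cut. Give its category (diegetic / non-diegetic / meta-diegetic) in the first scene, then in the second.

diegetic, non-diegetic

Scene one: a cassette deck is an on-screen source and Greta reacts to it → diegetic.
Scene two: there is no source in the chapel and no one hears it — it's now underscore → non-diegetic.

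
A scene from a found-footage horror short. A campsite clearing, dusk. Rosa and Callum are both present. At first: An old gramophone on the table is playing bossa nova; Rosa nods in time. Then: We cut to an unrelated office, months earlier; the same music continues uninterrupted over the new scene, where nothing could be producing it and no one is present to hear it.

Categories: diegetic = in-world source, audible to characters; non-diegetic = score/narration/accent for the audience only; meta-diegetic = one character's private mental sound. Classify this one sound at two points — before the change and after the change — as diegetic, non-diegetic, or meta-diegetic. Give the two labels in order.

Before the change: an old gramophone is a real in-scene source and Rosa reacts to it → diegetic.
After the change: there is no longer any in-world source and no one can hear it — it has become underscore → non-diegetic.

diegetic, non-diegetic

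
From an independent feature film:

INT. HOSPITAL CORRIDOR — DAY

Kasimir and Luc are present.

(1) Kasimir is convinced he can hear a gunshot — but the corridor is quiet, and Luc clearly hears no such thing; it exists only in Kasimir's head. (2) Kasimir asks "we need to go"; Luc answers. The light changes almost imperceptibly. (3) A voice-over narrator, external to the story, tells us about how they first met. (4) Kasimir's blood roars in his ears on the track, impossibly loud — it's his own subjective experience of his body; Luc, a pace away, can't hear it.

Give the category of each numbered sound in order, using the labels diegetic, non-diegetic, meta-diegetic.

meta-diegetic, diegetic, non-diegetic, meta-diegetic

(1) the sound is imagined by Kasimir; nothing in the story world is producing it and Luc can't hear it → meta-diegetic.
(2) is diegetic: on-screen dialogue — Kasimir speaks and Luc is there to hear.
Sound (3): the narrator exists outside the story world, addressing only the audience, so non-diegetic.
(4) is meta-diegetic: a subjective body sound — Kasimir's private perception, inaudible to Luc.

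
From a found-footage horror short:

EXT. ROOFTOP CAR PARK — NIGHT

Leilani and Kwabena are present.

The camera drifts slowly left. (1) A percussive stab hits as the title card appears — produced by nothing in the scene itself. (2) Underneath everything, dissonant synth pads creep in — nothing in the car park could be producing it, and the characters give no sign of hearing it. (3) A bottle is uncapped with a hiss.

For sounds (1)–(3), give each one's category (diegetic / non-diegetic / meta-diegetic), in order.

(1) is non-diegetic: it's a sound-design accent with no in-world source; no one in the scene can hear it.
Sound (2): it has no source in the story world and no character can hear it — it's underscore, so non-diegetic.
(3) is diegetic: an in-world source (a bottle); characters could hear it.

non-diegetic, non-diegetic, diegetic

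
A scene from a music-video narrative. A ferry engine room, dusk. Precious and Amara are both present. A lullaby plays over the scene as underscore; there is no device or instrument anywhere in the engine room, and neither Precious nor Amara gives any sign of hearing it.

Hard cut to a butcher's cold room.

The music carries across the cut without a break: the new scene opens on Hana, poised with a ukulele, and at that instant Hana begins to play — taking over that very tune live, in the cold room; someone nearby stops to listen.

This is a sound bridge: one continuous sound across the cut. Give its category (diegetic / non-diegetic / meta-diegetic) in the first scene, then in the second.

non-diegetic, diegetic

Scene one: there's no in-world source anywhere and no character hears it — underscore for the audience only → non-diegetic.
Scene two: from the moment Hana starts playing, the tune is being performed on a ukulele inside the story world and another character hears it → diegetic.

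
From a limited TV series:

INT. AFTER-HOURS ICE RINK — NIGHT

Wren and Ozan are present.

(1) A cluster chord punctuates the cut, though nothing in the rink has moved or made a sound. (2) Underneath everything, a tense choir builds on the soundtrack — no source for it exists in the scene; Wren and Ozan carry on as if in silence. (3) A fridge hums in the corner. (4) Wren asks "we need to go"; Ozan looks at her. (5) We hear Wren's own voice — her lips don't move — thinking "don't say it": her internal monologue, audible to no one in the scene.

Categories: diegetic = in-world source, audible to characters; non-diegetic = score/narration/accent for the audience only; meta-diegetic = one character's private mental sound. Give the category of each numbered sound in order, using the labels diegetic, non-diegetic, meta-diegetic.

non-diegetic, non-diegetic, diegetic, diegetic, meta-diegetic

Sound (1): an editorial stinger — it belongs to the cut, not the story world, so non-diegetic.
Sound (2): score with no on-screen or off-screen source; it exists for the audience alone, so non-diegetic.
(3) ambient/room sound belonging to the story's physical space → diegetic.
Sound (4): on-screen dialogue — Wren speaks and Ozan is there to hear, so diegetic.
(5) is meta-diegetic: internal monologue — inside Wren's mind, not spoken into the scene.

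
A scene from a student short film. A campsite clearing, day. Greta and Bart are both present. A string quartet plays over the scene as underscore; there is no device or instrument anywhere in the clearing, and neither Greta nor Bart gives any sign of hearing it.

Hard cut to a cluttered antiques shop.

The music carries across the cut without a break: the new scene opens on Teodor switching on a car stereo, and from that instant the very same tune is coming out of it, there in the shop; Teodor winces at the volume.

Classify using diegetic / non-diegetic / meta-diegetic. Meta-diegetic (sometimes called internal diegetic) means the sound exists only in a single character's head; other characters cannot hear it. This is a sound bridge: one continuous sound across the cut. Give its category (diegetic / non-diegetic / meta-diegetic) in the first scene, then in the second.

non-diegetic, diegetic

Scene one: there's no in-world source anywhere and no character hears it — underscore for the audience only → non-diegetic.
Scene two: once Teodor turns on a car stereo, the music has a real source in the story world and Teodor reacts to it → diegetic.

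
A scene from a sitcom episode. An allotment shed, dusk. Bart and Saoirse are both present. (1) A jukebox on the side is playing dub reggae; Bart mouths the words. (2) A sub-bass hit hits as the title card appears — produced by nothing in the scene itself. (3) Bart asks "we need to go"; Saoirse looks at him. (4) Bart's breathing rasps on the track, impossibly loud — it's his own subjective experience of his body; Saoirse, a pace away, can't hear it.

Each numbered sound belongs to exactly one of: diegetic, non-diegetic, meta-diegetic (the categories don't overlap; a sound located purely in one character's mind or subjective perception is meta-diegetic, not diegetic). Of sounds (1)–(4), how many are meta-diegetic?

Sound (1): source music from a jukebox, which exists in the story world, so diegetic.
Sound (2): nothing in the scene produces it; it's an accent added for the audience, so non-diegetic.
(3) spoken by a character present in the story world → diegetic.
(4) is meta-diegetic: point-of-audition from inside Bart's body; not a sound in the room.
Meta-diegetic: (4) — that's 1.

1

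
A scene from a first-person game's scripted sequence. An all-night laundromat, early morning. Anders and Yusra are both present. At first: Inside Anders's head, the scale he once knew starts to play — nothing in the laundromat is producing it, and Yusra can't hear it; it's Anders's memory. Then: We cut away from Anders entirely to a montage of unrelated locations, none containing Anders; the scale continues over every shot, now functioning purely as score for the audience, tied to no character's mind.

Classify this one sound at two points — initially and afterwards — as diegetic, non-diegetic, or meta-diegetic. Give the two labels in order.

meta-diegetic, non-diegetic

Initially: the music lives inside Anders's mind alone; Yusra can't hear it → meta-diegetic.
Afterwards: once it plays over shots Anders isn't in, detached from any character's subjectivity, it's conventional underscore → non-diegetic.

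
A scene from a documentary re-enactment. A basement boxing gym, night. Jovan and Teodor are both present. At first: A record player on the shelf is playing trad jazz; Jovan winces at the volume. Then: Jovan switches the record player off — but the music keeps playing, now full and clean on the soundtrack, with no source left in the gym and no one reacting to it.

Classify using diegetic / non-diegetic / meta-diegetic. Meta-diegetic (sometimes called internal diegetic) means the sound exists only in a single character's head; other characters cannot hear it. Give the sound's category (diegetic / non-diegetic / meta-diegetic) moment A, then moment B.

Moment A: a record player is a real in-scene source and Jovan reacts to it → diegetic.
Moment B: there is no longer any in-world source and no one can hear it — it has become underscore → non-diegetic.

diegetic, non-diegetic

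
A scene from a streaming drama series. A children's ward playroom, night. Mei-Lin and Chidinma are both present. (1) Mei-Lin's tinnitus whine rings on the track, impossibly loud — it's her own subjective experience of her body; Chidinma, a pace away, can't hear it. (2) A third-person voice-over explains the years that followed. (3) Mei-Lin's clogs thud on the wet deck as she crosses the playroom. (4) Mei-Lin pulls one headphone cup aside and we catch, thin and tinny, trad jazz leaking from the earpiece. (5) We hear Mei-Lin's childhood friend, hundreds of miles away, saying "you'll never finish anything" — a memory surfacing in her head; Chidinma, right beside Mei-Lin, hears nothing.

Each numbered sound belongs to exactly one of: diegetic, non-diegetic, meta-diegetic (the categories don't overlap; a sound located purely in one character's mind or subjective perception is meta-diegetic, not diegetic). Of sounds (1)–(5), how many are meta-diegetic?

2

Sound (1): it's Mei-Lin's internal bodily sensation rendered as sound; only Mei-Lin 'hears' it, so meta-diegetic.
(2) is non-diegetic: commentary laid over the scene from outside the fiction.
(3) is diegetic: Mei-Lin's footsteps are produced in the story world.
(4) is diegetic: the headphones are an on-screen source.
(5) is meta-diegetic: it's Mei-Lin's recollection rendered as sound; the other character can't hear it.
So 2 of the 5 are meta-diegetic: (1), (5).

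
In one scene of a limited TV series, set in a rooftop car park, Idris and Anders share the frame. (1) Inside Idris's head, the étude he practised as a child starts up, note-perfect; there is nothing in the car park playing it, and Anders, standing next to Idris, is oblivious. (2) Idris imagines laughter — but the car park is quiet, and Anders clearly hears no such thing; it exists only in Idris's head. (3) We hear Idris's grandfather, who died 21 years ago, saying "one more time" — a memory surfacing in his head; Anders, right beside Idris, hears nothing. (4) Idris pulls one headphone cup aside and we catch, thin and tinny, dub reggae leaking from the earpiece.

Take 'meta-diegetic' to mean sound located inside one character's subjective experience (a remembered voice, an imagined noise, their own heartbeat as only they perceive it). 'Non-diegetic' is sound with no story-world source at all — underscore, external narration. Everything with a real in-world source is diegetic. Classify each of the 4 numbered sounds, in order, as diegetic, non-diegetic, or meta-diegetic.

Sound (1): the music is a memory playing inside Idris's mind alone; no real-world source, Anders can't hear it, so meta-diegetic.
(2) the sound is imagined by Idris; nothing in the story world is producing it and Anders can't hear it → meta-diegetic.
(3) a remembered line, private to Idris — not present in the room, not audible to Anders → meta-diegetic.
Sound (4): the headphones are an on-screen source, so diegetic.

meta-diegetic, meta-diegetic, meta-diegetic, diegetic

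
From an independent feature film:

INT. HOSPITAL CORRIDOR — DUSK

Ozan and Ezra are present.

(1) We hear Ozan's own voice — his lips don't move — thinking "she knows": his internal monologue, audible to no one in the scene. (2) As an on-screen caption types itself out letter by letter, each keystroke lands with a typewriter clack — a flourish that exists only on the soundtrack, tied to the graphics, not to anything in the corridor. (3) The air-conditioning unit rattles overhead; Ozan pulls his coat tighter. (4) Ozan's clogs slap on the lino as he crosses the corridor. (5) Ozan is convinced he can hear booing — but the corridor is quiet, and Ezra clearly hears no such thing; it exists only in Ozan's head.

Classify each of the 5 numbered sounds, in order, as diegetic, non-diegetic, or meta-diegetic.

meta-diegetic, non-diegetic, diegetic, diegetic, meta-diegetic

(1) it's Ozan's unspoken thought, heard only by the audience via his subjectivity → meta-diegetic.
(2) sound married to a title/caption — outside the diegesis by definition → non-diegetic.
Sound (3): ambient/room sound belonging to the story's physical space, so diegetic.
Sound (4): a character's body making contact with the set — an in-world sound, so diegetic.
(5) the sound is imagined by Ozan; nothing in the story world is producing it and Ezra can't hear it → meta-diegetic.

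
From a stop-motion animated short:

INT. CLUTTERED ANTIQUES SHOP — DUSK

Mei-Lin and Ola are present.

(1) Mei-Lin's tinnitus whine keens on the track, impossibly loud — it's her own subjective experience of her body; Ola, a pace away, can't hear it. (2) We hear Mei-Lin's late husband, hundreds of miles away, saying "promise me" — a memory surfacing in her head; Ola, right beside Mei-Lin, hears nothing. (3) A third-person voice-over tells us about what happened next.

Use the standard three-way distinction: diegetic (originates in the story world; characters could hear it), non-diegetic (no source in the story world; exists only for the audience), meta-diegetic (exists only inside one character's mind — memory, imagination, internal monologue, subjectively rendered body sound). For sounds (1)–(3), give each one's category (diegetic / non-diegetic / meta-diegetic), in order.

(1) a subjective body sound — Mei-Lin's private perception, inaudible to Ola → meta-diegetic.
(2) is meta-diegetic: it's Mei-Lin's recollection rendered as sound; the other character can't hear it.
(3) the narrator exists outside the story world, addressing only the audience → non-diegetic.

meta-diegetic, meta-diegetic, non-diegetic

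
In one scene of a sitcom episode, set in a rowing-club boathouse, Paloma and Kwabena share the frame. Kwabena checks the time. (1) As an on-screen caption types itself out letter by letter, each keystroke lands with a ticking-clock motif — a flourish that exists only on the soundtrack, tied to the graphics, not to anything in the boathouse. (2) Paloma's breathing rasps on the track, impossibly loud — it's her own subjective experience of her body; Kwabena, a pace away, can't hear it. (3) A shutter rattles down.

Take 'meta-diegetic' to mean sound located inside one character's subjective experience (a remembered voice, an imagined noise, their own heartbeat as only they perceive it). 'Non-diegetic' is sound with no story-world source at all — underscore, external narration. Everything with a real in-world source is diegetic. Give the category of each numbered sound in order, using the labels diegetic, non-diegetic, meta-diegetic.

(1) is non-diegetic: the caption isn't part of the story world, so neither is the sound tied to it.
(2) it's Paloma's internal bodily sensation rendered as sound; only Paloma 'hears' it → meta-diegetic.
(3) a shutter is a real object/event in the scene's world → diegetic.

non-diegetic, meta-diegetic, diegetic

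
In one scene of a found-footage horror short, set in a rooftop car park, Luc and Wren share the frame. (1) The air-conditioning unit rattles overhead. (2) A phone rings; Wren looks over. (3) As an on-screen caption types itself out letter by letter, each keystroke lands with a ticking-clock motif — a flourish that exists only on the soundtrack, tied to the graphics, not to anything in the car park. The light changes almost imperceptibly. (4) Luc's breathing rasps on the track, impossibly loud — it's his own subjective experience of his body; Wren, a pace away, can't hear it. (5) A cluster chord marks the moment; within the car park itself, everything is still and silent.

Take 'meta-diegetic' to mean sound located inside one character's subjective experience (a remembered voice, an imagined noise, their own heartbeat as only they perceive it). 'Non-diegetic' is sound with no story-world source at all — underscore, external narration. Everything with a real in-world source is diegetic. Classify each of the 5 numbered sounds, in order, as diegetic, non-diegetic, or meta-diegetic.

diegetic, diegetic, non-diegetic, meta-diegetic, non-diegetic

Sound (1): the air-conditioning unit is part of the location's real environment, so diegetic.
(2) is diegetic: a phone is a real object/event in the scene's world.
Sound (3): it accompanies on-screen graphics, not anything inside the story world, so non-diegetic.
(4) it's Luc's internal bodily sensation rendered as sound; only Luc 'hears' it → meta-diegetic.
(5) is non-diegetic: nothing in the scene produces it; it's an accent added for the audience.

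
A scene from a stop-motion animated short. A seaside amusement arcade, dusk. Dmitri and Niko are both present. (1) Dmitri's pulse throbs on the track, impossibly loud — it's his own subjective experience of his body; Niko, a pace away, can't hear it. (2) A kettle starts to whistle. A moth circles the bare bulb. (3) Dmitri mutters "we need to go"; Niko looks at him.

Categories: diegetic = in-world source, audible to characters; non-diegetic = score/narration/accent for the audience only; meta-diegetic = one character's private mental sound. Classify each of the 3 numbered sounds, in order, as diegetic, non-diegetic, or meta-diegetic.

(1) is meta-diegetic: a subjective body sound — Dmitri's private perception, inaudible to Niko.
(2) a kettle is a real object/event in the scene's world → diegetic.
Sound (3): on-screen dialogue — Dmitri speaks and Niko is there to hear, so diegetic.

meta-diegetic, diegetic, diegetic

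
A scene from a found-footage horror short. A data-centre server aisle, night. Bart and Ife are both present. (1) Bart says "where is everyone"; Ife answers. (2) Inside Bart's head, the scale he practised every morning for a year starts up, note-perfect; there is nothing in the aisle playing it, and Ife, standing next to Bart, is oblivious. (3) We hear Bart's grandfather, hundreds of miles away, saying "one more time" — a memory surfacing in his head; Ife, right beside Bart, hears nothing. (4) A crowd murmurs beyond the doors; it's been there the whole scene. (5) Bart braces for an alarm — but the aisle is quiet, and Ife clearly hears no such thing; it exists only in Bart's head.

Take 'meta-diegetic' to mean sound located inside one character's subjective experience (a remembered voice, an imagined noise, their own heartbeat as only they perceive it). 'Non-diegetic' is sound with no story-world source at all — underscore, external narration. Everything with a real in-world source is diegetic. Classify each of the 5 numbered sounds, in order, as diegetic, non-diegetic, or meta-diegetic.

(1) is diegetic: on-screen dialogue — Bart speaks and Ife is there to hear.
(2) it lives in Bart's subjectivity, not in the aisle → meta-diegetic.
(3) a remembered line, private to Bart — not present in the room, not audible to Ife → meta-diegetic.
(4) ambient/room sound belonging to the story's physical space → diegetic.
(5) is meta-diegetic: subjective to Bart: the aisle is silent and Ife hears nothing.

diegetic, meta-diegetic, meta-diegetic, diegetic, meta-diegetic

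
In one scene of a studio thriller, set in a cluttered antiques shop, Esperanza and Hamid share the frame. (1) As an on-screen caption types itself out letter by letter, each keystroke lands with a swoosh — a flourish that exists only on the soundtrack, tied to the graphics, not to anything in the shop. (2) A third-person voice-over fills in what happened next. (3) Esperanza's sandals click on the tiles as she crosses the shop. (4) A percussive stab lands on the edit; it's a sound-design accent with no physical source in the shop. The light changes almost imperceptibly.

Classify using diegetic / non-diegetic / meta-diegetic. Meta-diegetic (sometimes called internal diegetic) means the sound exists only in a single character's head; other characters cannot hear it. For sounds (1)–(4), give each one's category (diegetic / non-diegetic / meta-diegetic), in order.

non-diegetic, non-diegetic, diegetic, non-diegetic

(1) sound married to a title/caption — outside the diegesis by definition → non-diegetic.
(2) commentary laid over the scene from outside the fiction → non-diegetic.
(3) is diegetic: Esperanza's footsteps are produced in the story world.
(4) is non-diegetic: nothing in the scene produces it; it's an accent added for the audience.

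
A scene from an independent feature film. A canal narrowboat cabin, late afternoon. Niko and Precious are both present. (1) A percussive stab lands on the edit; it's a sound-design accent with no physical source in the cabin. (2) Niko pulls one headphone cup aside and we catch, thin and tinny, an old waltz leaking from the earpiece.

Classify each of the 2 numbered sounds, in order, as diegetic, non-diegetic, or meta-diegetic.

(1) an editorial stinger — it belongs to the cut, not the story world → non-diegetic.
(2) is diegetic: the headphones are an on-screen source.

non-diegetic, diegetic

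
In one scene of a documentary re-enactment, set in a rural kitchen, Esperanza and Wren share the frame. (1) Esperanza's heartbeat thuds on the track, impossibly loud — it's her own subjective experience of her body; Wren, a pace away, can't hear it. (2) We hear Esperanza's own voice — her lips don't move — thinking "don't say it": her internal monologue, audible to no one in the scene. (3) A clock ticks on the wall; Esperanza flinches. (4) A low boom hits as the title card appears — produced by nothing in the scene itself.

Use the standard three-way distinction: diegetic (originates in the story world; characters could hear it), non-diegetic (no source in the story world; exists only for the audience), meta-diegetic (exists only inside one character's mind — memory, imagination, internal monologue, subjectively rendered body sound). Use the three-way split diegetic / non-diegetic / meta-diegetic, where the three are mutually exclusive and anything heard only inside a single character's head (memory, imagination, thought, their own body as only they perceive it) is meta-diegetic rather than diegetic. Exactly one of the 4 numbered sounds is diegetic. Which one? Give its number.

3

Sound (1): a subjective body sound — Esperanza's private perception, inaudible to Wren, so meta-diegetic.
Sound (2): internal monologue — inside Esperanza's mind, not spoken into the scene, so meta-diegetic.
(3) an in-world source (a clock); characters could hear it → diegetic.
(4) is non-diegetic: nothing in the scene produces it; it's an accent added for the audience.
Only (3) is diegetic.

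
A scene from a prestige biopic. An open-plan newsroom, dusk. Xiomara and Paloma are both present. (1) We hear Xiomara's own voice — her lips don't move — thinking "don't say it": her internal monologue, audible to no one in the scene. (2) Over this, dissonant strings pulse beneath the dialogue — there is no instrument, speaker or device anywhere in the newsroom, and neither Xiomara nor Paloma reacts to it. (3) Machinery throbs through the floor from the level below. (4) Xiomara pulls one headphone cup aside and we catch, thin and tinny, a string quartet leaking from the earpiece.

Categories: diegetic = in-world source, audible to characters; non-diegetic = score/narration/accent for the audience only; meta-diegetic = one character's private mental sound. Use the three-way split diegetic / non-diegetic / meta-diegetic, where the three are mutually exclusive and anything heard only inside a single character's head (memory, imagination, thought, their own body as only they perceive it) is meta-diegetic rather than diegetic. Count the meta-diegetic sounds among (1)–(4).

Sound (1): Xiomara's thought-voice: a private mental sound no other character can hear, so meta-diegetic.
Sound (2): nothing in the newsroom produces it and the characters don't hear it — pure soundtrack, so non-diegetic.
(3) is diegetic: it's the actual ambient sound of the location.
Sound (4): the earpiece is a real device on Xiomara's head — source music, so diegetic.
So 1 of the 4 is meta-diegetic: (1).

1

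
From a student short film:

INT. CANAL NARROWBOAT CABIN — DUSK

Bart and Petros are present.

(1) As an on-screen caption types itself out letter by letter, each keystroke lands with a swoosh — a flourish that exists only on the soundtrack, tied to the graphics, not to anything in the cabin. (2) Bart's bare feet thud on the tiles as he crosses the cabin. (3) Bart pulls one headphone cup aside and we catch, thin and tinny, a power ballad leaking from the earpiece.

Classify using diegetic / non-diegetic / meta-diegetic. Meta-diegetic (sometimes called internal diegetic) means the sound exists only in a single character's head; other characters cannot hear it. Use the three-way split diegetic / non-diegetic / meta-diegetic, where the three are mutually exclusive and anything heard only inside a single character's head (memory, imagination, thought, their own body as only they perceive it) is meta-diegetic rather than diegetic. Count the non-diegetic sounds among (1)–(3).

(1) is non-diegetic: sound married to a title/caption — outside the diegesis by definition.
Sound (2): it's the physical sound of Bart moving in the space, so diegetic.
(3) the earpiece is a real device on Bart's head — source music → diegetic.
So 1 of the 3 is non-diegetic: (1).

1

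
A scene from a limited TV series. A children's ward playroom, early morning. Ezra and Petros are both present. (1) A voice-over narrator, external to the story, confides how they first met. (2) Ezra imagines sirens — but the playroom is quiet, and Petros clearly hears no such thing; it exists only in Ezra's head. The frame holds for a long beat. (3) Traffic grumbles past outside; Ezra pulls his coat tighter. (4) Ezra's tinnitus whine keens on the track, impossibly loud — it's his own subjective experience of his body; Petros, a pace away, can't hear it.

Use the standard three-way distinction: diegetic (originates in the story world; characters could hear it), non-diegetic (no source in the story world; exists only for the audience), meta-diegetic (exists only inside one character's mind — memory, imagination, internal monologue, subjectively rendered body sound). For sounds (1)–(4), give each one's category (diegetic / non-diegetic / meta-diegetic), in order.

non-diegetic, meta-diegetic, diegetic, meta-diegetic

(1) is non-diegetic: external voice-over — not a character, not heard by anyone in the scene.
Sound (2): the sound is imagined by Ezra; nothing in the story world is producing it and Petros can't hear it, so meta-diegetic.
(3) it's the actual ambient sound of the location → diegetic.
Sound (4): a subjective body sound — Ezra's private perception, inaudible to Petros, so meta-diegetic.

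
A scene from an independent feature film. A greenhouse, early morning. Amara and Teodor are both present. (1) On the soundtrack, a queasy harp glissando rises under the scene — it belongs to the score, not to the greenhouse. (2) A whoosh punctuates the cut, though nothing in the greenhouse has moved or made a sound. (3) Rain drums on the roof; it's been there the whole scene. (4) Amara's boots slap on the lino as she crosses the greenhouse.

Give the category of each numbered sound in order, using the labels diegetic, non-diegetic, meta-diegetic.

Sound (1): nothing in the greenhouse produces it and the characters don't hear it — pure soundtrack, so non-diegetic.
(2) nothing in the scene produces it; it's an accent added for the audience → non-diegetic.
(3) is diegetic: rain is part of the location's real environment.
(4) is diegetic: Amara's footsteps are produced in the story world.

non-diegetic, non-diegetic, diegetic, diegetic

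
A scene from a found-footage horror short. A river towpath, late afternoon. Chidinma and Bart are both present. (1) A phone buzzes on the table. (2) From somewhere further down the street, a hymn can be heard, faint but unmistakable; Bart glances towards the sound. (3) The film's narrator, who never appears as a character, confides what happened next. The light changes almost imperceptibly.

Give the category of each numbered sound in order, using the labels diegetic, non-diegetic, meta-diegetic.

(1) is diegetic: an in-world source (a phone); characters could hear it.
(2) off-screen diegetic: the source is out of frame but still in the story's space → diegetic.
(3) commentary laid over the scene from outside the fiction → non-diegetic.

diegetic, diegetic, non-diegetic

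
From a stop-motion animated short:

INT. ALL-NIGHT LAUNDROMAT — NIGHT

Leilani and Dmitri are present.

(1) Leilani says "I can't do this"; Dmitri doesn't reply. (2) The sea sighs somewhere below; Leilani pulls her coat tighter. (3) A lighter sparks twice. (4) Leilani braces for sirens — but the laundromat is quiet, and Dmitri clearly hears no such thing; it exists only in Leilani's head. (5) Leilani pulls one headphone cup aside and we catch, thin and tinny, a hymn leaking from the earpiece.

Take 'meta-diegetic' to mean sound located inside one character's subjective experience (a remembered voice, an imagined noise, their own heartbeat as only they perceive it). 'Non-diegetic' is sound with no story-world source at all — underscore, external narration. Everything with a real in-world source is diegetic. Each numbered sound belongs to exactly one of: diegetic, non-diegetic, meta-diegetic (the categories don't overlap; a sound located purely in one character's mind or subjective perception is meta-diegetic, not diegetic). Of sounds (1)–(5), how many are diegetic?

4

Sound (1): on-screen dialogue — Leilani speaks and Dmitri is there to hear, so diegetic.
(2) ambient/room sound belonging to the story's physical space → diegetic.
Sound (3): an in-world source (a lighter); characters could hear it, so diegetic.
(4) subjective to Leilani: the laundromat is silent and Dmitri hears nothing → meta-diegetic.
(5) it's leaking from a physical pair of headphones in the scene → diegetic.
Diegetic: (1), (2), (3), (5) — that's 4.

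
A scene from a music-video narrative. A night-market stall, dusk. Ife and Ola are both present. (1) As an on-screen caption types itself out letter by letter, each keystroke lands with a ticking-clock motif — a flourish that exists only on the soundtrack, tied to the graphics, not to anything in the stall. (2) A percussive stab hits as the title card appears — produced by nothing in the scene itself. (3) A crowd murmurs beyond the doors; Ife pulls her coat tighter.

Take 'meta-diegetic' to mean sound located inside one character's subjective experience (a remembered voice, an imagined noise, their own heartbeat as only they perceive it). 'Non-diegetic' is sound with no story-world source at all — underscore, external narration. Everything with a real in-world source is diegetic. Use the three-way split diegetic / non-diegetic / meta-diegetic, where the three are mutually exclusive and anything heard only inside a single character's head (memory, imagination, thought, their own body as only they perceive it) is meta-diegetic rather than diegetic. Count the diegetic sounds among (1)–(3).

(1) is non-diegetic: it accompanies on-screen graphics, not anything inside the story world.
Sound (2): it's a sound-design accent with no in-world source; no one in the scene can hear it, so non-diegetic.
(3) is diegetic: ambient/room sound belonging to the story's physical space.
Diegetic: (3) — that's 1.

1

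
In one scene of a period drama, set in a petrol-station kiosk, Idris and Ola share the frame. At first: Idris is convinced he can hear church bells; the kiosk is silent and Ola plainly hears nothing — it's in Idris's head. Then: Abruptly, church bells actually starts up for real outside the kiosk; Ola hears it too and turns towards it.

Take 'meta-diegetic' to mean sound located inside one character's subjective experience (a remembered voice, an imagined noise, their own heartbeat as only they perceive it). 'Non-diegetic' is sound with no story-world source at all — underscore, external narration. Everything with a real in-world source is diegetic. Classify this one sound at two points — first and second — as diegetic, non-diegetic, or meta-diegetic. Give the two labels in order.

First: only Idris 'hears' it — imagined, in his mind → meta-diegetic.
Second: now there's a real external source and Ola hears it too — in the story world → diegetic.

meta-diegetic, diegetic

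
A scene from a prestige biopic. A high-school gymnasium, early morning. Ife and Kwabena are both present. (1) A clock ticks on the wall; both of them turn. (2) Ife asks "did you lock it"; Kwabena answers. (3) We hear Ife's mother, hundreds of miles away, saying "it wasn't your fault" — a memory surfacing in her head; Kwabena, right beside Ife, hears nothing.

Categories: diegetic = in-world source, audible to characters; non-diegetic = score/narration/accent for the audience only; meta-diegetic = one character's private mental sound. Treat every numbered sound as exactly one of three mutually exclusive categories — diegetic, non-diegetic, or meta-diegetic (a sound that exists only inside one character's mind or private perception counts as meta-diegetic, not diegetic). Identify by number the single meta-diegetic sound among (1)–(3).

Sound (1): the sound comes from a clock physically present in the location, so diegetic.
(2) spoken by a character present in the story world → diegetic.
(3) is meta-diegetic: it's Ife's recollection rendered as sound; the other character can't hear it.
Only (3) is meta-diegetic.

3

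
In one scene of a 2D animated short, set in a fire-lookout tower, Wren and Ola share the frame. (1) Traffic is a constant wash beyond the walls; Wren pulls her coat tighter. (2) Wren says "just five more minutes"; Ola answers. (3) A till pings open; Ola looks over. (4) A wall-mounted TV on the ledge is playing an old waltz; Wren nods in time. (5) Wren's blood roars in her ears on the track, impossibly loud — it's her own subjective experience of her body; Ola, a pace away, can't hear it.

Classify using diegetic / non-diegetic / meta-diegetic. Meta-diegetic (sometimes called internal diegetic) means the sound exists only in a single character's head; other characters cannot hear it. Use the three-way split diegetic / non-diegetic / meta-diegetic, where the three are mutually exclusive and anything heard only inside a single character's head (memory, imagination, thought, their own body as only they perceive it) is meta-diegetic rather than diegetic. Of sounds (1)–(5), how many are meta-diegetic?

(1) is diegetic: traffic is part of the location's real environment.
(2) is diegetic: Wren is a character speaking aloud in the scene.
(3) a till is a real object/event in the scene's world → diegetic.
(4) source music from a wall-mounted TV, which exists in the story world → diegetic.
Sound (5): a subjective body sound — Wren's private perception, inaudible to Ola, so meta-diegetic.
So 1 of the 5 is meta-diegetic: (5).

1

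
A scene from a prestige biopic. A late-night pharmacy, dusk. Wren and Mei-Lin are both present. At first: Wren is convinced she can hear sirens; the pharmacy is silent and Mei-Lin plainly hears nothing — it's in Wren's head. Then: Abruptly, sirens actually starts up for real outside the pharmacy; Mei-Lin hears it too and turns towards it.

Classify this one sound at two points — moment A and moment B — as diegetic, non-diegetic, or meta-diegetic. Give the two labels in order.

meta-diegetic, diegetic

Moment A: only Wren 'hears' it — imagined, in her mind → meta-diegetic.
Moment B: now there's a real external source and Mei-Lin hears it too — in the story world → diegetic.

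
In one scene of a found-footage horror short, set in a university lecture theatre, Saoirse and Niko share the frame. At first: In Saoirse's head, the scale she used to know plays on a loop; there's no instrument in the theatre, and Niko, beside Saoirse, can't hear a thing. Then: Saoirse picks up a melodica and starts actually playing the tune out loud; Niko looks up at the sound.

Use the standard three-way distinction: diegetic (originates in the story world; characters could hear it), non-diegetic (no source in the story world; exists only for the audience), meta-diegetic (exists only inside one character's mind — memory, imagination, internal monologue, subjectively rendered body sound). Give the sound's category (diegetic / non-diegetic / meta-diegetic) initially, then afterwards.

Initially: the tune exists only as Saoirse's private memory; Niko can't hear it → meta-diegetic.
Afterwards: Saoirse is now producing it live on a melodica, in the room, and Niko hears it → diegetic.

meta-diegetic, diegetic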